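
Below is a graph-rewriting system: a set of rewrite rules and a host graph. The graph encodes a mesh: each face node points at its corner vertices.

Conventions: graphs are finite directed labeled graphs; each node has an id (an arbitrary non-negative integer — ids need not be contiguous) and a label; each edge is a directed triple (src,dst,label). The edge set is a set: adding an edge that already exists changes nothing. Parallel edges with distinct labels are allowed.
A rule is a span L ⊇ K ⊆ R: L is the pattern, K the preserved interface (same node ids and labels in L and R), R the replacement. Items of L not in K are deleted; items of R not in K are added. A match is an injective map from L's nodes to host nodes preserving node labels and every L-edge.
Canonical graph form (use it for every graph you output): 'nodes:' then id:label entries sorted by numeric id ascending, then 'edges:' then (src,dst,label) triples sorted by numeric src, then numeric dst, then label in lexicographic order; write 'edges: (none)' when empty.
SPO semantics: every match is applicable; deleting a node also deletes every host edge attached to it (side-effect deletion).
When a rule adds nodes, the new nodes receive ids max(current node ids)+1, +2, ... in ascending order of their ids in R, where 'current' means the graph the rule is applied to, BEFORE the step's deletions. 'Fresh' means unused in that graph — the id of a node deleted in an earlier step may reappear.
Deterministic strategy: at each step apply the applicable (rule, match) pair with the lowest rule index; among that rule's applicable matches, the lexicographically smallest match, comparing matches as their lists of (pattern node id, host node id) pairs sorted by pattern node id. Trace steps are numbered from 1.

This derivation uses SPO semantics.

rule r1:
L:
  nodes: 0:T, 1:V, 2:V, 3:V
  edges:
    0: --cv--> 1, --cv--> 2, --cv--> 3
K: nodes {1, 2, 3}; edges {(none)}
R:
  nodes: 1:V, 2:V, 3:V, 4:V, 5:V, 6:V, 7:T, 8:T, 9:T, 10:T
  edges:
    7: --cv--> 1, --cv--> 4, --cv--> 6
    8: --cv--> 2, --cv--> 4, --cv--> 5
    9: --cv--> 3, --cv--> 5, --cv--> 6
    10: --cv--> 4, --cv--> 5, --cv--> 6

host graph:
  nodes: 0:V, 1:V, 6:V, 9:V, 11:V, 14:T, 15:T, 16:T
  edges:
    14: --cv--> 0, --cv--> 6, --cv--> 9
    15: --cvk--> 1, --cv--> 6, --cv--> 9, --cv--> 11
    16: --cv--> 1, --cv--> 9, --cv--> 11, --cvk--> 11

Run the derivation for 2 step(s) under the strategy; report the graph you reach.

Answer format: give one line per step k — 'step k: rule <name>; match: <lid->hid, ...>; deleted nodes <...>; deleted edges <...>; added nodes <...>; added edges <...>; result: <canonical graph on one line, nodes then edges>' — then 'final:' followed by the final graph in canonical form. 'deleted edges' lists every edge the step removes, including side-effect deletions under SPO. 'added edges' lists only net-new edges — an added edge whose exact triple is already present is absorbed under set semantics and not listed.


step 1: rule r1; match: 0->14, 1->0, 2->6, 3->9; deleted nodes 14; deleted edges (14,0,cv); (14,6,cv); (14,9,cv); added nodes 17, 18, 19, 20, 21, 22, 23; added edges (20,0,cv); (20,17,cv); (20,19,cv); (21,6,cv); (21,17,cv); (21,18,cv); (22,9,cv); (22,18,cv); (22,19,cv); (23,17,cv); (23,18,cv); (23,19,cv); result: nodes: 0:V, 1:V, 6:V, 9:V, 11:V, 15:T, 16:T, 17:V, 18:V, 19:V, 20:T, 21:T, 22:T, 23:T edges: (15,1,cvk); (15,6,cv); (15,9,cv); (15,11,cv); (16,1,cv); (16,9,cv); (16,11,cv); (16,11,cvk); (20,0,cv); (20,17,cv); (20,19,cv); (21,6,cv); (21,17,cv); (21,18,cv); (22,9,cv); (22,18,cv); (22,19,cv); (23,17,cv); (23,18,cv); (23,19,cv)
step 2: rule r1; match: 0->15, 1->6, 2->9, 3->11; deleted nodes 15; deleted edges (15,1,cvk); (15,6,cv); (15,9,cv); (15,11,cv); added nodes 24, 25, 26, 27, 28, 29, 30; added edges (27,6,cv); (27,24,cv); (27,26,cv); (28,9,cv); (28,24,cv); (28,25,cv); (29,11,cv); (29,25,cv); (29,26,cv); (30,24,cv); (30,25,cv); (30,26,cv); result: nodes: 0:V, 1:V, 6:V, 9:V, 11:V, 16:T, 17:V, 18:V, 19:V, 20:T, 21:T, 22:T, 23:T, 24:V, 25:V, 26:V, 27:T, 28:T, 29:T, 30:T edges: (16,1,cv); (16,9,cv); (16,11,cv); (16,11,cvk); (20,0,cv); (20,17,cv); (20,19,cv); (21,6,cv); (21,17,cv); (21,18,cv); (22,9,cv); (22,18,cv); (22,19,cv); (23,17,cv); (23,18,cv); (23,19,cv); (27,6,cv); (27,24,cv); (27,26,cv); (28,9,cv); (28,24,cv); (28,25,cv); (29,11,cv); (29,25,cv); (29,26,cv); (30,24,cv); (30,25,cv); (30,26,cv)
final:
nodes: 0:V, 1:V, 6:V, 9:V, 11:V, 16:T, 17:V, 18:V, 19:V, 20:T, 21:T, 22:T, 23:T, 24:V, 25:V, 26:V, 27:T, 28:T, 29:T, 30:T
edges: (16,1,cv); (16,9,cv); (16,11,cv); (16,11,cvk); (20,0,cv); (20,17,cv); (20,19,cv); (21,6,cv); (21,17,cv); (21,18,cv); (22,9,cv); (22,18,cv); (22,19,cv); (23,17,cv); (23,18,cv); (23,19,cv); (27,6,cv); (27,24,cv); (27,26,cv); (28,9,cv); (28,24,cv); (28,25,cv); (29,11,cv); (29,25,cv); (29,26,cv); (30,24,cv); (30,25,cv); (30,26,cv)


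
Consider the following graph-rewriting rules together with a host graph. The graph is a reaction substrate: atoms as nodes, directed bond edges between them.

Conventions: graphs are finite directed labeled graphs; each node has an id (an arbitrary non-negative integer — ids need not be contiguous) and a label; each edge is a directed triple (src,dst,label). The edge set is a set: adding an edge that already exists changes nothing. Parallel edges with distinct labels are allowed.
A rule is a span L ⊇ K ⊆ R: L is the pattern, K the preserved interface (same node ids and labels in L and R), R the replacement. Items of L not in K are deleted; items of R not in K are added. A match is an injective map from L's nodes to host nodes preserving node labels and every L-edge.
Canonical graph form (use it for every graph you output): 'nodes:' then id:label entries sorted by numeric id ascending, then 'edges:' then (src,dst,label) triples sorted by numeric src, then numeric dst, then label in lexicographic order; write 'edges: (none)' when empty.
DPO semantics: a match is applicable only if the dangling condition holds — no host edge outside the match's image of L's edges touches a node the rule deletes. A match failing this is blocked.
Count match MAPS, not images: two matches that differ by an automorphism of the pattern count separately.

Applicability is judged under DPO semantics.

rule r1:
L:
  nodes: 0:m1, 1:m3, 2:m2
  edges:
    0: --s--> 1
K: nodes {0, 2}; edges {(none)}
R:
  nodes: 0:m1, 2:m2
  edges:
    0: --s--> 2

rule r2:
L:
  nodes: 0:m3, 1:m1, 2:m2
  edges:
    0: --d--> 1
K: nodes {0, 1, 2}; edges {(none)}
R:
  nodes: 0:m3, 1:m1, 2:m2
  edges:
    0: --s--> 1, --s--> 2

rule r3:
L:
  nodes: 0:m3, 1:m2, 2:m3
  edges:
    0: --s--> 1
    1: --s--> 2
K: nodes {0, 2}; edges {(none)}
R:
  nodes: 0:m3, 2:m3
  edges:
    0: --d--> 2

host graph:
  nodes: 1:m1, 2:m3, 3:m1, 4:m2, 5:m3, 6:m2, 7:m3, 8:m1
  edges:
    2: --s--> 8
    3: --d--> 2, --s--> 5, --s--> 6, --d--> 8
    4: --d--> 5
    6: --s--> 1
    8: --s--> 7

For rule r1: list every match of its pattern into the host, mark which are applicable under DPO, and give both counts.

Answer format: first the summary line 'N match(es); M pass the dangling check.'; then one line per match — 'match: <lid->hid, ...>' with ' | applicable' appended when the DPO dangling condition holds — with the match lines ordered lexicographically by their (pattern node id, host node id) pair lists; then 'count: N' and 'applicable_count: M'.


4 match(es); 2 pass the dangling check.
match: 0->3, 1->5, 2->4
match: 0->3, 1->5, 2->6
match: 0->8, 1->7, 2->4 | applicable
match: 0->8, 1->7, 2->6 | applicable
count: 4
applicable_count: 2


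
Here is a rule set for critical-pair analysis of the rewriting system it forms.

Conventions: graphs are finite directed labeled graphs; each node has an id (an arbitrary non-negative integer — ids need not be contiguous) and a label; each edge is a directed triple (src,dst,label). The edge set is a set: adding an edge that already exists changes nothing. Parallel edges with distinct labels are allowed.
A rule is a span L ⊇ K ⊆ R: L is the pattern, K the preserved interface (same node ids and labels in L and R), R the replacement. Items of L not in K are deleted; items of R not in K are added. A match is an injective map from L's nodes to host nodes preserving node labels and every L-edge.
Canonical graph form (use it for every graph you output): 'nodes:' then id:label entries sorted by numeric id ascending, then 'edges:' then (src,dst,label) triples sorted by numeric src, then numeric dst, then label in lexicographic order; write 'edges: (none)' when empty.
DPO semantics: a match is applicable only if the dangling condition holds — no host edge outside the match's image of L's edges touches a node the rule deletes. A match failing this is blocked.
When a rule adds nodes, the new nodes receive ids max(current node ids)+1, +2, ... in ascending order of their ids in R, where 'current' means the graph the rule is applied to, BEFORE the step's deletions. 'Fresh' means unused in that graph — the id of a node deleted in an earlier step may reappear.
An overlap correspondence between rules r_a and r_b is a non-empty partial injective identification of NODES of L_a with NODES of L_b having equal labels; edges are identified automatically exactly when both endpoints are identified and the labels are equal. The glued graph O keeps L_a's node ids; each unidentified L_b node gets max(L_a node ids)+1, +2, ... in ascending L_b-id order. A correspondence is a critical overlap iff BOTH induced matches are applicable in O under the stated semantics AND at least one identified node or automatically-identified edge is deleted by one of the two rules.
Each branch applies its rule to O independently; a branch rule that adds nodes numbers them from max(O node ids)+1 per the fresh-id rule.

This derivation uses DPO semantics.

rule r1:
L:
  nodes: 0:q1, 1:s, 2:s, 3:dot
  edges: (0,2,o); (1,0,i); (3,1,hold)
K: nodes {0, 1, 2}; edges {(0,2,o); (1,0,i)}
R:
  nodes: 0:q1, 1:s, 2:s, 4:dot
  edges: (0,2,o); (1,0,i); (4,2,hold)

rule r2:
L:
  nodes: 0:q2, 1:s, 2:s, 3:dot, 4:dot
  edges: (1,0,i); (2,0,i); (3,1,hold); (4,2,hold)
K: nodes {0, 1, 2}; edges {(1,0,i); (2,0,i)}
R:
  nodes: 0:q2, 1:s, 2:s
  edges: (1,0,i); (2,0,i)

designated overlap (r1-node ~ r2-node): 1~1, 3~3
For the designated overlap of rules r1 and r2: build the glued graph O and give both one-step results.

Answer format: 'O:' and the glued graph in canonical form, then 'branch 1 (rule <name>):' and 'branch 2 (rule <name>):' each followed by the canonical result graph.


O:
nodes: 0:q1, 1:s, 2:s, 3:dot, 4:q2, 5:s, 6:dot
edges: (0,2,o); (1,0,i); (1,4,i); (3,1,hold); (5,4,i); (6,5,hold)
branch 1 (rule r1):
nodes: 0:q1, 1:s, 2:s, 4:q2, 5:s, 6:dot, 7:dot
edges: (0,2,o); (1,0,i); (1,4,i); (5,4,i); (6,5,hold); (7,2,hold)
branch 2 (rule r2):
nodes: 0:q1, 1:s, 2:s, 4:q2, 5:s
edges: (0,2,o); (1,0,i); (1,4,i); (5,4,i)


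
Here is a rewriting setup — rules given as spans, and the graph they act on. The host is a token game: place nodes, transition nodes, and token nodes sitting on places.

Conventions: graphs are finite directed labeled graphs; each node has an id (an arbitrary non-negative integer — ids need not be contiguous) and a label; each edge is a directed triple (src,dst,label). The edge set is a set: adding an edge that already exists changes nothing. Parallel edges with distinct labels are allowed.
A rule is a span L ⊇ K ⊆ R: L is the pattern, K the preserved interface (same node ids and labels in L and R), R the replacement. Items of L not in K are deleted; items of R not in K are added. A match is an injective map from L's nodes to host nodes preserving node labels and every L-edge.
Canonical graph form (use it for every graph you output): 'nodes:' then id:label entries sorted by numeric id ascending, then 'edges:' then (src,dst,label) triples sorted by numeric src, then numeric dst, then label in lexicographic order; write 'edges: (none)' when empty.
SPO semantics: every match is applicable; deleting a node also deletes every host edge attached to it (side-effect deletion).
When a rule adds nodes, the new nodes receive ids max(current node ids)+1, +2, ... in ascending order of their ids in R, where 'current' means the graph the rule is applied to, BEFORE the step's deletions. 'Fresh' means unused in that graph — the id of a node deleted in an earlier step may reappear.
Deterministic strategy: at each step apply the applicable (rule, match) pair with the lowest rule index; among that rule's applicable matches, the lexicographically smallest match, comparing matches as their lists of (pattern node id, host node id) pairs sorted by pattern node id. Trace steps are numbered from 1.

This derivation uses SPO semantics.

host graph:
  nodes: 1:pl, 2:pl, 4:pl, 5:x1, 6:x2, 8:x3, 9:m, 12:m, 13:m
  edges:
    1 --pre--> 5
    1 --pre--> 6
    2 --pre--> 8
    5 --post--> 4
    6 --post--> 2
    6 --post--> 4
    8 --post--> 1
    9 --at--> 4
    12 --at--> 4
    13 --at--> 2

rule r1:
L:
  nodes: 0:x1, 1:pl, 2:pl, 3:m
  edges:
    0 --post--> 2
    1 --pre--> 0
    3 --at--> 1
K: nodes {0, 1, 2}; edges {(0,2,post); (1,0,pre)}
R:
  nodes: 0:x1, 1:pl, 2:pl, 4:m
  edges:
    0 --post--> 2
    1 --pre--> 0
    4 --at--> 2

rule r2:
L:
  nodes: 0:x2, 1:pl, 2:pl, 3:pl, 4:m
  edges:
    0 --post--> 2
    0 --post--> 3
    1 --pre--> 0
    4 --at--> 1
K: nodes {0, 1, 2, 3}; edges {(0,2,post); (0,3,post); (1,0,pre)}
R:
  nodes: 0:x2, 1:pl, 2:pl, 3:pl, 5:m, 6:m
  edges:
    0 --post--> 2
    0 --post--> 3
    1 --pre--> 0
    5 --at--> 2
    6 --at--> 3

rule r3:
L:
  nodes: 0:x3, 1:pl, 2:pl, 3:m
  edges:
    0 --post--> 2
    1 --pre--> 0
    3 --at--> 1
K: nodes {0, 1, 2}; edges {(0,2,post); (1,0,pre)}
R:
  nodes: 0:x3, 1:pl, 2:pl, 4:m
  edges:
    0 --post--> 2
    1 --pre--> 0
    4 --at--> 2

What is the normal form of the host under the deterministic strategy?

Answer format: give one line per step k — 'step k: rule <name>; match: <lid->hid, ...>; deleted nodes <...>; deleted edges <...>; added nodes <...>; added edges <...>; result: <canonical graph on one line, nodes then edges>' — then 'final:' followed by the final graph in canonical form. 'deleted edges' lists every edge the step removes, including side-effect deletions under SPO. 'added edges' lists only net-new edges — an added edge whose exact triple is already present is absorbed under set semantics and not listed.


step 1: rule r3; match: 0->8, 1->2, 2->1, 3->13; deleted nodes 13; deleted edges (13,2,at); added nodes 14; added edges (14,1,at); result: nodes: 1:pl, 2:pl, 4:pl, 5:x1, 6:x2, 8:x3, 9:m, 12:m, 14:m edges: (1,5,pre); (1,6,pre); (2,8,pre); (5,4,post); (6,2,post); (6,4,post); (8,1,post); (9,4,at); (12,4,at); (14,1,at)
step 2: rule r1; match: 0->5, 1->1, 2->4, 3->14; deleted nodes 14; deleted edges (14,1,at); added nodes 15; added edges (15,4,at); result: nodes: 1:pl, 2:pl, 4:pl, 5:x1, 6:x2, 8:x3, 9:m, 12:m, 15:m edges: (1,5,pre); (1,6,pre); (2,8,pre); (5,4,post); (6,2,post); (6,4,post); (8,1,post); (9,4,at); (12,4,at); (15,4,at)
final:
nodes: 1:pl, 2:pl, 4:pl, 5:x1, 6:x2, 8:x3, 9:m, 12:m, 15:m
edges: (1,5,pre); (1,6,pre); (2,8,pre); (5,4,post); (6,2,post); (6,4,post); (8,1,post); (9,4,at); (12,4,at); (15,4,at)


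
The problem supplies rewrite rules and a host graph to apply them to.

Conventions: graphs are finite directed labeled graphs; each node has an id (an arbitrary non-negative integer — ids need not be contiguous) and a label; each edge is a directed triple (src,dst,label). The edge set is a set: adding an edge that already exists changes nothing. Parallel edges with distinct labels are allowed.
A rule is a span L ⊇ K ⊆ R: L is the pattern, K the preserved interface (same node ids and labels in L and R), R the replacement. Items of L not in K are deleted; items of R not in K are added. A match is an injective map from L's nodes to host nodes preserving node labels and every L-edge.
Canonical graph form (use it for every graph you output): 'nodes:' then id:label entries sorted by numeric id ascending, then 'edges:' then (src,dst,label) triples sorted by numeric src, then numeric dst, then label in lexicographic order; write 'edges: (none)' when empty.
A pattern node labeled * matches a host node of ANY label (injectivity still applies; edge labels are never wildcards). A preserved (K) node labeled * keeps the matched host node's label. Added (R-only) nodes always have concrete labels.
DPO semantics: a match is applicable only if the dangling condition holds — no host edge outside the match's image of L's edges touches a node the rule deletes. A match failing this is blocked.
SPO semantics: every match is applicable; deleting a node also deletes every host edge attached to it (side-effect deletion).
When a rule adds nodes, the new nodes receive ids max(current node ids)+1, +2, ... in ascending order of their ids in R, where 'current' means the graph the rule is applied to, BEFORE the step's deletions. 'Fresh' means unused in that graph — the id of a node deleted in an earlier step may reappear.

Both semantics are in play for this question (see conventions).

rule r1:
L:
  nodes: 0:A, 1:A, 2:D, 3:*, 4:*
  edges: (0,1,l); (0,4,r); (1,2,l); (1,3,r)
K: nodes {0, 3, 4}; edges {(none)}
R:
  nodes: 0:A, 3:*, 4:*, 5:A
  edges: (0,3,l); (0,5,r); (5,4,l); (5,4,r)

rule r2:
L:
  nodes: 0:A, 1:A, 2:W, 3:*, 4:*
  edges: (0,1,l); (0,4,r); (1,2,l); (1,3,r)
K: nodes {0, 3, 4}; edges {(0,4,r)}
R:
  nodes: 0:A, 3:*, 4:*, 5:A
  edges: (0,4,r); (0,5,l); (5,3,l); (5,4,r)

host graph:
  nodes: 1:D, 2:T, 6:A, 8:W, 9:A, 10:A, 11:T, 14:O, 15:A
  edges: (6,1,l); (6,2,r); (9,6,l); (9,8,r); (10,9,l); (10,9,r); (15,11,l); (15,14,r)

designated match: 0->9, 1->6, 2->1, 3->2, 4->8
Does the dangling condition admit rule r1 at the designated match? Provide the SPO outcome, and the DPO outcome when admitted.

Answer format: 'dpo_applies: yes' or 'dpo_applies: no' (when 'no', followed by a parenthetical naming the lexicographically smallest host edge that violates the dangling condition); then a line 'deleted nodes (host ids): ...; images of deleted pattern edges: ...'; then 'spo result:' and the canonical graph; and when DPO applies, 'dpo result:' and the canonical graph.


dpo_applies: yes
deleted nodes (host ids): 1, 6; images of deleted pattern edges: (6,1,l); (6,2,r); (9,6,l); (9,8,r)
spo result:
nodes: 2:T, 8:W, 9:A, 10:A, 11:T, 14:O, 15:A, 16:A
edges: (9,2,l); (9,16,r); (10,9,l); (10,9,r); (15,11,l); (15,14,r); (16,8,l); (16,8,r)
dpo result:
nodes: 2:T, 8:W, 9:A, 10:A, 11:T, 14:O, 15:A, 16:A
edges: (9,2,l); (9,16,r); (10,9,l); (10,9,r); (15,11,l); (15,14,r); (16,8,l); (16,8,r)


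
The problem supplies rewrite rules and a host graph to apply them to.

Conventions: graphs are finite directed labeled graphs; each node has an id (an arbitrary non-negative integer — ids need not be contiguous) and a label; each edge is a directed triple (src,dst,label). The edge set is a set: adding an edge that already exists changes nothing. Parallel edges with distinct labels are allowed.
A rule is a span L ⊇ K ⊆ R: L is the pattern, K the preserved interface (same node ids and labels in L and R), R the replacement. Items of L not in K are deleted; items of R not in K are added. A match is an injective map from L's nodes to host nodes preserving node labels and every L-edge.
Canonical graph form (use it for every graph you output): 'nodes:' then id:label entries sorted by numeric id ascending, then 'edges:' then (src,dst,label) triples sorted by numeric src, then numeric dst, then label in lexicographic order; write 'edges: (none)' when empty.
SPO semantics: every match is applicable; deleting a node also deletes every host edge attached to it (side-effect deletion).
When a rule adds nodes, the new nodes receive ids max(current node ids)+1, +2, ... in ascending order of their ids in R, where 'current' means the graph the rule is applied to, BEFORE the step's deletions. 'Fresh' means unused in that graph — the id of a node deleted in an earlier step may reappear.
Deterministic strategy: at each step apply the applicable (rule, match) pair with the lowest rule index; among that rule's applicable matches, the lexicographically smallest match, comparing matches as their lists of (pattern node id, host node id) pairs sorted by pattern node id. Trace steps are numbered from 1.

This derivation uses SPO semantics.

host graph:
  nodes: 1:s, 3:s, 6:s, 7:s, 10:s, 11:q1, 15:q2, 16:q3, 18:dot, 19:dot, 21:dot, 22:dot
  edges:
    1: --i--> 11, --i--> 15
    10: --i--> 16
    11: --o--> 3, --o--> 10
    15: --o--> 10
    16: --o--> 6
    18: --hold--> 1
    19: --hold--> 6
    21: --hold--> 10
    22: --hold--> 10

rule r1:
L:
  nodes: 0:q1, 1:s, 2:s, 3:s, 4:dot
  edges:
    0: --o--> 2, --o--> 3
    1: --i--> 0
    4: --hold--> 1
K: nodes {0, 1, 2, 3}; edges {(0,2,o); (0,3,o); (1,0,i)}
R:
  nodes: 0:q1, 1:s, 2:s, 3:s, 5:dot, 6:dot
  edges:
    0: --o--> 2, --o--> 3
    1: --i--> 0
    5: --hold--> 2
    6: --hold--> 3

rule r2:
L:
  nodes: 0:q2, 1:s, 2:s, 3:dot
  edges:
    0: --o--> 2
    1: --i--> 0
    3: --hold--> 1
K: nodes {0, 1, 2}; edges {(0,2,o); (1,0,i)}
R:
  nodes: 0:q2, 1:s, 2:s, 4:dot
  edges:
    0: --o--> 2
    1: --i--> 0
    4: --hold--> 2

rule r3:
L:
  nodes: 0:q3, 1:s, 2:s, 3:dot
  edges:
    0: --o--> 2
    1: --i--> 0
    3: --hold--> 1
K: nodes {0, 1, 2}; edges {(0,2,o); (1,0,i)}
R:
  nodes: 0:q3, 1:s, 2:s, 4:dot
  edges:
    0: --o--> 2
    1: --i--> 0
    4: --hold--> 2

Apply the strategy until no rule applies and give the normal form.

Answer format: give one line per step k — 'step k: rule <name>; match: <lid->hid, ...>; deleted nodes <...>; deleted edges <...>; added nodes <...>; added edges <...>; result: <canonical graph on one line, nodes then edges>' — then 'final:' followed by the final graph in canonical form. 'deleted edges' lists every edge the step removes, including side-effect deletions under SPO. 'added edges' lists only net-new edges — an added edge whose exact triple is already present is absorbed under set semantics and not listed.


step 1: rule r1; match: 0->11, 1->1, 2->3, 3->10, 4->18; deleted nodes 18; deleted edges (18,1,hold); added nodes 23, 24; added edges (23,3,hold); (24,10,hold); result: nodes: 1:s, 3:s, 6:s, 7:s, 10:s, 11:q1, 15:q2, 16:q3, 19:dot, 21:dot, 22:dot, 23:dot, 24:dot edges: (1,11,i); (1,15,i); (10,16,i); (11,3,o); (11,10,o); (15,10,o); (16,6,o); (19,6,hold); (21,10,hold); (22,10,hold); (23,3,hold); (24,10,hold)
step 2: rule r3; match: 0->16, 1->10, 2->6, 3->21; deleted nodes 21; deleted edges (21,10,hold); added nodes 25; added edges (25,6,hold); result: nodes: 1:s, 3:s, 6:s, 7:s, 10:s, 11:q1, 15:q2, 16:q3, 19:dot, 22:dot, 23:dot, 24:dot, 25:dot edges: (1,11,i); (1,15,i); (10,16,i); (11,3,o); (11,10,o); (15,10,o); (16,6,o); (19,6,hold); (22,10,hold); (23,3,hold); (24,10,hold); (25,6,hold)
step 3: rule r3; match: 0->16, 1->10, 2->6, 3->22; deleted nodes 22; deleted edges (22,10,hold); added nodes 26; added edges (26,6,hold); result: nodes: 1:s, 3:s, 6:s, 7:s, 10:s, 11:q1, 15:q2, 16:q3, 19:dot, 23:dot, 24:dot, 25:dot, 26:dot edges: (1,11,i); (1,15,i); (10,16,i); (11,3,o); (11,10,o); (15,10,o); (16,6,o); (19,6,hold); (23,3,hold); (24,10,hold); (25,6,hold); (26,6,hold)
step 4: rule r3; match: 0->16, 1->10, 2->6, 3->24; deleted nodes 24; deleted edges (24,10,hold); added nodes 27; added edges (27,6,hold); result: nodes: 1:s, 3:s, 6:s, 7:s, 10:s, 11:q1, 15:q2, 16:q3, 19:dot, 23:dot, 25:dot, 26:dot, 27:dot edges: (1,11,i); (1,15,i); (10,16,i); (11,3,o); (11,10,o); (15,10,o); (16,6,o); (19,6,hold); (23,3,hold); (25,6,hold); (26,6,hold); (27,6,hold)
final:
nodes: 1:s, 3:s, 6:s, 7:s, 10:s, 11:q1, 15:q2, 16:q3, 19:dot, 23:dot, 25:dot, 26:dot, 27:dot
edges: (1,11,i); (1,15,i); (10,16,i); (11,3,o); (11,10,o); (15,10,o); (16,6,o); (19,6,hold); (23,3,hold); (25,6,hold); (26,6,hold); (27,6,hold)


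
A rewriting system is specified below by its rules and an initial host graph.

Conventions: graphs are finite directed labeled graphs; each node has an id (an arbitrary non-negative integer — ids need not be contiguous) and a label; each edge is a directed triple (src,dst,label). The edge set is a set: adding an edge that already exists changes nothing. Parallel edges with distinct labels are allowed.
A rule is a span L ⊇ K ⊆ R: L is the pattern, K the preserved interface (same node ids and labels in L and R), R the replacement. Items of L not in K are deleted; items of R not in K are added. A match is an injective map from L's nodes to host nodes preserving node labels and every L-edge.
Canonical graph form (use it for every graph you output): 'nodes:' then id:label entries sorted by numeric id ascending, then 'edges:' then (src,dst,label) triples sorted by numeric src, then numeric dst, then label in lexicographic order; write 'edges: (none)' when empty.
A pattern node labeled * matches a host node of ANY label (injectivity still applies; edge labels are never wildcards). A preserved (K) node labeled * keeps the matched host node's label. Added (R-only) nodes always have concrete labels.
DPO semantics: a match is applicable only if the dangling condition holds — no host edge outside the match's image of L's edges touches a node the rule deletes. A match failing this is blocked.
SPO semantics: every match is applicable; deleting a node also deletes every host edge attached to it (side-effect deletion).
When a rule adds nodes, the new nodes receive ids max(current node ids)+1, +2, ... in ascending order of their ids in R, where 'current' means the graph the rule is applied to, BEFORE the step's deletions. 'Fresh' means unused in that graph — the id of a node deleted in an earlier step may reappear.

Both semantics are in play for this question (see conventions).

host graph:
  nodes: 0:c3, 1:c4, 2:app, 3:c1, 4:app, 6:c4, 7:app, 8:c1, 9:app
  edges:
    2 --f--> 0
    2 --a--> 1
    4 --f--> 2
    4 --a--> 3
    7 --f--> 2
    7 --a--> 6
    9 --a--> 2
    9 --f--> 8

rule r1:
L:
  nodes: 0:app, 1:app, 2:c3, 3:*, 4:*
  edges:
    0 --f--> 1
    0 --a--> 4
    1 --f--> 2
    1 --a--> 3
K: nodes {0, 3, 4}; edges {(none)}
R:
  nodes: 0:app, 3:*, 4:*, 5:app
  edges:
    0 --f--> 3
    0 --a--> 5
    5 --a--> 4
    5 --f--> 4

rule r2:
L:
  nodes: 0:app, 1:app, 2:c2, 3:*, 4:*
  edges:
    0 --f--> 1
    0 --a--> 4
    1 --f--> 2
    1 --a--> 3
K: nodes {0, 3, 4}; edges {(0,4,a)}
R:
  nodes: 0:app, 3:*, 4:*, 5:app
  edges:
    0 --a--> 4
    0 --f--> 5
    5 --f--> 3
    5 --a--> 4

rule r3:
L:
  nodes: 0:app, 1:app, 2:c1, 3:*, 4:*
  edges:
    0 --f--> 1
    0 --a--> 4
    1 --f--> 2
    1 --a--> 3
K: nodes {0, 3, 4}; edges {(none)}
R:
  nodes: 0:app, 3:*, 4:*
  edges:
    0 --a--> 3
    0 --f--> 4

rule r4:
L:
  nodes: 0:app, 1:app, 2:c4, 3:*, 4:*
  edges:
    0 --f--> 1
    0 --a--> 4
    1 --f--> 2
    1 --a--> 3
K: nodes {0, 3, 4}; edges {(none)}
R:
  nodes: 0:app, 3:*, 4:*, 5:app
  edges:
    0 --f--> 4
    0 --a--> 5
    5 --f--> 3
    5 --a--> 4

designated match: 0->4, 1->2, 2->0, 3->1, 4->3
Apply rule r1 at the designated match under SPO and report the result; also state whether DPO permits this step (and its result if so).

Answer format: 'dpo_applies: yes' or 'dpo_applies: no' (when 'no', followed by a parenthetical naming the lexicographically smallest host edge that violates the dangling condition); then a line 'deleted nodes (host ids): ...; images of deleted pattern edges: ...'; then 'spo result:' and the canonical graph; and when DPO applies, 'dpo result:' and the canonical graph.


dpo_applies: no
(the rule deletes node 2, which keeps host edge (7,2,f) outside the match image — the dangling condition fails, DPO blocks; SPO proceeds and side-deletes such edges)
deleted nodes (host ids): 0, 2; images of deleted pattern edges: (2,0,f); (2,1,a); (4,2,f); (4,3,a)
spo result:
nodes: 1:c4, 3:c1, 4:app, 6:c4, 7:app, 8:c1, 9:app, 10:app
edges: (4,1,f); (4,10,a); (7,6,a); (9,8,f); (10,3,a); (10,3,f)


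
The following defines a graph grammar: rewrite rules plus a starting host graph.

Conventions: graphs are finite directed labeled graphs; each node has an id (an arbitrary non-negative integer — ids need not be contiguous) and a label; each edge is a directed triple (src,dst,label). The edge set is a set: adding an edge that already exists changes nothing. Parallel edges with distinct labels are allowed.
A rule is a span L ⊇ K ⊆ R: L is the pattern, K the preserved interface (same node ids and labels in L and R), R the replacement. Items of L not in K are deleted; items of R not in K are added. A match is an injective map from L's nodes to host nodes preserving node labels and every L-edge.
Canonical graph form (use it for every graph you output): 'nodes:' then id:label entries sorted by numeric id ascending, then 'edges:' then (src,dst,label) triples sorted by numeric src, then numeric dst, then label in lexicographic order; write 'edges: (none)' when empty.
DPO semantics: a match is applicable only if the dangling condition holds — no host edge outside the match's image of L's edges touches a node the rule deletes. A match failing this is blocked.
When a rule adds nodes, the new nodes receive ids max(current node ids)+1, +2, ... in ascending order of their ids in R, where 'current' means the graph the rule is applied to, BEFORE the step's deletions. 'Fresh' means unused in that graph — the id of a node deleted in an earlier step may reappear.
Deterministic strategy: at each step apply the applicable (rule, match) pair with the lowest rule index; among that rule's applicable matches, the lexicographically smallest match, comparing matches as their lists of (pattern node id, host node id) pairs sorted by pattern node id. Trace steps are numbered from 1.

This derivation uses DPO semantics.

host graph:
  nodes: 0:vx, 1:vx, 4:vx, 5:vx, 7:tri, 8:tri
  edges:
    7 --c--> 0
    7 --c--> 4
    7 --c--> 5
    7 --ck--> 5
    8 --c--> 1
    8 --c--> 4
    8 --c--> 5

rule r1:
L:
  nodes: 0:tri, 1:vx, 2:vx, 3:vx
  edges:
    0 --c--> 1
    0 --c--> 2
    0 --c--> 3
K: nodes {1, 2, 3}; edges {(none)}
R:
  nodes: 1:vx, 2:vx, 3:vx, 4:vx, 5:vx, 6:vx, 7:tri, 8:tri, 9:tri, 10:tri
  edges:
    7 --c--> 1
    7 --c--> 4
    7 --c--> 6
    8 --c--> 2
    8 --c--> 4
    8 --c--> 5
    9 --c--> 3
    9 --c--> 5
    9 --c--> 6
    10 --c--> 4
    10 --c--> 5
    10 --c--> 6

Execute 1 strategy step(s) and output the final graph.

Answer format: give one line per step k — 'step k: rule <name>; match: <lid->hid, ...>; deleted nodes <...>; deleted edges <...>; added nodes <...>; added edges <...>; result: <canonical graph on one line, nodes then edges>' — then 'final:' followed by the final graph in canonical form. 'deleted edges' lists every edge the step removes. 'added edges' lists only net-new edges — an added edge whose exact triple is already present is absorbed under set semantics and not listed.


step 1: rule r1; match: 0->8, 1->1, 2->4, 3->5; deleted nodes 8; deleted edges (8,1,c); (8,4,c); (8,5,c); added nodes 9, 10, 11, 12, 13, 14, 15; added edges (12,1,c); (12,9,c); (12,11,c); (13,4,c); (13,9,c); (13,10,c); (14,5,c); (14,10,c); (14,11,c); (15,9,c); (15,10,c); (15,11,c); result: nodes: 0:vx, 1:vx, 4:vx, 5:vx, 7:tri, 9:vx, 10:vx, 11:vx, 12:tri, 13:tri, 14:tri, 15:tri edges: (7,0,c); (7,4,c); (7,5,c); (7,5,ck); (12,1,c); (12,9,c); (12,11,c); (13,4,c); (13,9,c); (13,10,c); (14,5,c); (14,10,c); (14,11,c); (15,9,c); (15,10,c); (15,11,c)
final:
nodes: 0:vx, 1:vx, 4:vx, 5:vx, 7:tri, 9:vx, 10:vx, 11:vx, 12:tri, 13:tri, 14:tri, 15:tri
edges: (7,0,c); (7,4,c); (7,5,c); (7,5,ck); (12,1,c); (12,9,c); (12,11,c); (13,4,c); (13,9,c); (13,10,c); (14,5,c); (14,10,c); (14,11,c); (15,9,c); (15,10,c); (15,11,c)


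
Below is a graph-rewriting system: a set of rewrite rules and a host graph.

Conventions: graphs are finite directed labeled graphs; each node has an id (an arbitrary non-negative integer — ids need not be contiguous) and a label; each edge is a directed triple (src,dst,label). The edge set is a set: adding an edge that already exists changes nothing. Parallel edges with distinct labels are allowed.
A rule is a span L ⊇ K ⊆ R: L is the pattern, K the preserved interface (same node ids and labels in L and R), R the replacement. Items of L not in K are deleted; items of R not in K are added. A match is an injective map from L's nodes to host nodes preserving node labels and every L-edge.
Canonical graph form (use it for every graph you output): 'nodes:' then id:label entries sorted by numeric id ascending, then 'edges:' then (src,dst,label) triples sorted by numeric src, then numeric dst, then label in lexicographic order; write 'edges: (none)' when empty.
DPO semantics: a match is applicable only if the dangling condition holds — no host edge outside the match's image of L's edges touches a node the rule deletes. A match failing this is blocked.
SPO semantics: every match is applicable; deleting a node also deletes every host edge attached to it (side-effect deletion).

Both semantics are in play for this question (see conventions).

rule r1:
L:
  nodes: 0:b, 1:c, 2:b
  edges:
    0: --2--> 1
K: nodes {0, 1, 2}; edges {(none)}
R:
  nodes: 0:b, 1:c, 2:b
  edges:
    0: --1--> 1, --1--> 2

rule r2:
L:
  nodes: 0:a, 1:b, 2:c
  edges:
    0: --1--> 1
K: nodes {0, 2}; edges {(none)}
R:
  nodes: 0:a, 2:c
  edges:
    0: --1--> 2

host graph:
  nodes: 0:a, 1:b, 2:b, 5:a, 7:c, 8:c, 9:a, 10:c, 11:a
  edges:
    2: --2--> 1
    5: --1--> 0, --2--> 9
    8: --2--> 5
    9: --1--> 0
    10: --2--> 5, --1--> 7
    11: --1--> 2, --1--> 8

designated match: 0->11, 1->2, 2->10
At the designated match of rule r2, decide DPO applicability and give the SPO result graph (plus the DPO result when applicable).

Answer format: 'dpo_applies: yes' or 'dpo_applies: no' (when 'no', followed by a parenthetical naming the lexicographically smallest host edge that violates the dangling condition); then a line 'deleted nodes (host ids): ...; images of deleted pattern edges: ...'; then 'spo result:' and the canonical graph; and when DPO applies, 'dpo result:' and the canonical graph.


dpo_applies: no
(the rule deletes node 2, which keeps host edge (2,1,2) outside the match image — the dangling condition fails, DPO blocks; SPO proceeds and side-deletes such edges)
deleted nodes (host ids): 2; images of deleted pattern edges: (11,2,1)
spo result:
nodes: 0:a, 1:b, 5:a, 7:c, 8:c, 9:a, 10:c, 11:a
edges: (5,0,1); (5,9,2); (8,5,2); (9,0,1); (10,5,2); (10,7,1); (11,8,1); (11,10,1)


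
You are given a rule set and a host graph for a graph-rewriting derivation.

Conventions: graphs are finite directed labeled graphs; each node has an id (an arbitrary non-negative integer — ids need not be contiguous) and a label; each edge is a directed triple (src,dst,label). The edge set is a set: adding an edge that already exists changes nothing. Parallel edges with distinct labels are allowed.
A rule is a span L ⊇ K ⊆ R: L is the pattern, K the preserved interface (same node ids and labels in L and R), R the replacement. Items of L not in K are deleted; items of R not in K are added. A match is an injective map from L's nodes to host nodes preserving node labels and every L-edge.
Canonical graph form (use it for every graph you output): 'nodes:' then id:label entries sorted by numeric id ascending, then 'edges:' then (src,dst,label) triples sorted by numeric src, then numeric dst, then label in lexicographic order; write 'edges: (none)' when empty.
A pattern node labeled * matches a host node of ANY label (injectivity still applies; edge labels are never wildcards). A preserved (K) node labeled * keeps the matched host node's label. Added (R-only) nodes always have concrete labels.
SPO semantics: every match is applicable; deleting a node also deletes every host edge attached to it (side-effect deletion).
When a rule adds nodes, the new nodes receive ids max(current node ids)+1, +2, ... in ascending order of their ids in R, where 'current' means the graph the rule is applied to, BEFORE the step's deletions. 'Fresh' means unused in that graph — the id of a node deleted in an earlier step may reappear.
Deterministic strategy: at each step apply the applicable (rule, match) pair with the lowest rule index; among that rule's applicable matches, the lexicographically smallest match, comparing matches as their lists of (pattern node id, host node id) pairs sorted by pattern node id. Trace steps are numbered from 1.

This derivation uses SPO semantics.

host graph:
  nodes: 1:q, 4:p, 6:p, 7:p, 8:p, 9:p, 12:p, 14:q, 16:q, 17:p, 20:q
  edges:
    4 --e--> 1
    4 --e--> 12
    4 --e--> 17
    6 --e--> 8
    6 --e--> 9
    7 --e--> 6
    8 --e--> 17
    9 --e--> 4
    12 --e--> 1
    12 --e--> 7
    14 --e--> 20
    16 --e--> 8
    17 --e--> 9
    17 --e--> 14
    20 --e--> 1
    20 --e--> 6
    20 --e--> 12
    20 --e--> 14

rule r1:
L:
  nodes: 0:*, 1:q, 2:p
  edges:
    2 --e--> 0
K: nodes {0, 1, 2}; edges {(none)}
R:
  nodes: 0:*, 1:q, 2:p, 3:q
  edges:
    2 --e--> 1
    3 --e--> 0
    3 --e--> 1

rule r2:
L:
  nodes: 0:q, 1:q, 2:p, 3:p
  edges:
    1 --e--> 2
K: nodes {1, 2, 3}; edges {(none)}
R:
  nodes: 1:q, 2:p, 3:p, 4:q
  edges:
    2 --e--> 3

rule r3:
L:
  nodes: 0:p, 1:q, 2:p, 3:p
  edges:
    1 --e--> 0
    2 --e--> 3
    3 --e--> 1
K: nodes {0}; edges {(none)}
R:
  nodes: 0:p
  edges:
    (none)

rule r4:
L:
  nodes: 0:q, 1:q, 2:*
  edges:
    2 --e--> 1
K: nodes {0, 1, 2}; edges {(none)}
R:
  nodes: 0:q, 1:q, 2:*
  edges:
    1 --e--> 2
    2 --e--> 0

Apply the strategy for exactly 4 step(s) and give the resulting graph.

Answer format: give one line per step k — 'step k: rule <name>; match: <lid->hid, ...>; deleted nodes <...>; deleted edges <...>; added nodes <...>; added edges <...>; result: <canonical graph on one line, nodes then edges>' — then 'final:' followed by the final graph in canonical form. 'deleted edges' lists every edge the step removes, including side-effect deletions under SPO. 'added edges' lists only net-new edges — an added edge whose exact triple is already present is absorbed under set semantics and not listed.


step 1: rule r1; match: 0->1, 1->14, 2->4; deleted nodes (none); deleted edges (4,1,e); added nodes 21; added edges (4,14,e); (21,1,e); (21,14,e); result: nodes: 1:q, 4:p, 6:p, 7:p, 8:p, 9:p, 12:p, 14:q, 16:q, 17:p, 20:q, 21:q edges: (4,12,e); (4,14,e); (4,17,e); (6,8,e); (6,9,e); (7,6,e); (8,17,e); (9,4,e); (12,1,e); (12,7,e); (14,20,e); (16,8,e); (17,9,e); (17,14,e); (20,1,e); (20,6,e); (20,12,e); (20,14,e); (21,1,e); (21,14,e)
step 2: rule r1; match: 0->1, 1->14, 2->12; deleted nodes (none); deleted edges (12,1,e); added nodes 22; added edges (12,14,e); (22,1,e); (22,14,e); result: nodes: 1:q, 4:p, 6:p, 7:p, 8:p, 9:p, 12:p, 14:q, 16:q, 17:p, 20:q, 21:q, 22:q edges: (4,12,e); (4,14,e); (4,17,e); (6,8,e); (6,9,e); (7,6,e); (8,17,e); (9,4,e); (12,7,e); (12,14,e); (14,20,e); (16,8,e); (17,9,e); (17,14,e); (20,1,e); (20,6,e); (20,12,e); (20,14,e); (21,1,e); (21,14,e); (22,1,e); (22,14,e)
step 3: rule r1; match: 0->4, 1->1, 2->9; deleted nodes (none); deleted edges (9,4,e); added nodes 23; added edges (9,1,e); (23,1,e); (23,4,e); result: nodes: 1:q, 4:p, 6:p, 7:p, 8:p, 9:p, 12:p, 14:q, 16:q, 17:p, 20:q, 21:q, 22:q, 23:q edges: (4,12,e); (4,14,e); (4,17,e); (6,8,e); (6,9,e); (7,6,e); (8,17,e); (9,1,e); (12,7,e); (12,14,e); (14,20,e); (16,8,e); (17,9,e); (17,14,e); (20,1,e); (20,6,e); (20,12,e); (20,14,e); (21,1,e); (21,14,e); (22,1,e); (22,14,e); (23,1,e); (23,4,e)
step 4: rule r1; match: 0->1, 1->14, 2->9; deleted nodes (none); deleted edges (9,1,e); added nodes 24; added edges (9,14,e); (24,1,e); (24,14,e); result: nodes: 1:q, 4:p, 6:p, 7:p, 8:p, 9:p, 12:p, 14:q, 16:q, 17:p, 20:q, 21:q, 22:q, 23:q, 24:q edges: (4,12,e); (4,14,e); (4,17,e); (6,8,e); (6,9,e); (7,6,e); (8,17,e); (9,14,e); (12,7,e); (12,14,e); (14,20,e); (16,8,e); (17,9,e); (17,14,e); (20,1,e); (20,6,e); (20,12,e); (20,14,e); (21,1,e); (21,14,e); (22,1,e); (22,14,e); (23,1,e); (23,4,e); (24,1,e); (24,14,e)
final:
nodes: 1:q, 4:p, 6:p, 7:p, 8:p, 9:p, 12:p, 14:q, 16:q, 17:p, 20:q, 21:q, 22:q, 23:q, 24:q
edges: (4,12,e); (4,14,e); (4,17,e); (6,8,e); (6,9,e); (7,6,e); (8,17,e); (9,14,e); (12,7,e); (12,14,e); (14,20,e); (16,8,e); (17,9,e); (17,14,e); (20,1,e); (20,6,e); (20,12,e); (20,14,e); (21,1,e); (21,14,e); (22,1,e); (22,14,e); (23,1,e); (23,4,e); (24,1,e); (24,14,e)


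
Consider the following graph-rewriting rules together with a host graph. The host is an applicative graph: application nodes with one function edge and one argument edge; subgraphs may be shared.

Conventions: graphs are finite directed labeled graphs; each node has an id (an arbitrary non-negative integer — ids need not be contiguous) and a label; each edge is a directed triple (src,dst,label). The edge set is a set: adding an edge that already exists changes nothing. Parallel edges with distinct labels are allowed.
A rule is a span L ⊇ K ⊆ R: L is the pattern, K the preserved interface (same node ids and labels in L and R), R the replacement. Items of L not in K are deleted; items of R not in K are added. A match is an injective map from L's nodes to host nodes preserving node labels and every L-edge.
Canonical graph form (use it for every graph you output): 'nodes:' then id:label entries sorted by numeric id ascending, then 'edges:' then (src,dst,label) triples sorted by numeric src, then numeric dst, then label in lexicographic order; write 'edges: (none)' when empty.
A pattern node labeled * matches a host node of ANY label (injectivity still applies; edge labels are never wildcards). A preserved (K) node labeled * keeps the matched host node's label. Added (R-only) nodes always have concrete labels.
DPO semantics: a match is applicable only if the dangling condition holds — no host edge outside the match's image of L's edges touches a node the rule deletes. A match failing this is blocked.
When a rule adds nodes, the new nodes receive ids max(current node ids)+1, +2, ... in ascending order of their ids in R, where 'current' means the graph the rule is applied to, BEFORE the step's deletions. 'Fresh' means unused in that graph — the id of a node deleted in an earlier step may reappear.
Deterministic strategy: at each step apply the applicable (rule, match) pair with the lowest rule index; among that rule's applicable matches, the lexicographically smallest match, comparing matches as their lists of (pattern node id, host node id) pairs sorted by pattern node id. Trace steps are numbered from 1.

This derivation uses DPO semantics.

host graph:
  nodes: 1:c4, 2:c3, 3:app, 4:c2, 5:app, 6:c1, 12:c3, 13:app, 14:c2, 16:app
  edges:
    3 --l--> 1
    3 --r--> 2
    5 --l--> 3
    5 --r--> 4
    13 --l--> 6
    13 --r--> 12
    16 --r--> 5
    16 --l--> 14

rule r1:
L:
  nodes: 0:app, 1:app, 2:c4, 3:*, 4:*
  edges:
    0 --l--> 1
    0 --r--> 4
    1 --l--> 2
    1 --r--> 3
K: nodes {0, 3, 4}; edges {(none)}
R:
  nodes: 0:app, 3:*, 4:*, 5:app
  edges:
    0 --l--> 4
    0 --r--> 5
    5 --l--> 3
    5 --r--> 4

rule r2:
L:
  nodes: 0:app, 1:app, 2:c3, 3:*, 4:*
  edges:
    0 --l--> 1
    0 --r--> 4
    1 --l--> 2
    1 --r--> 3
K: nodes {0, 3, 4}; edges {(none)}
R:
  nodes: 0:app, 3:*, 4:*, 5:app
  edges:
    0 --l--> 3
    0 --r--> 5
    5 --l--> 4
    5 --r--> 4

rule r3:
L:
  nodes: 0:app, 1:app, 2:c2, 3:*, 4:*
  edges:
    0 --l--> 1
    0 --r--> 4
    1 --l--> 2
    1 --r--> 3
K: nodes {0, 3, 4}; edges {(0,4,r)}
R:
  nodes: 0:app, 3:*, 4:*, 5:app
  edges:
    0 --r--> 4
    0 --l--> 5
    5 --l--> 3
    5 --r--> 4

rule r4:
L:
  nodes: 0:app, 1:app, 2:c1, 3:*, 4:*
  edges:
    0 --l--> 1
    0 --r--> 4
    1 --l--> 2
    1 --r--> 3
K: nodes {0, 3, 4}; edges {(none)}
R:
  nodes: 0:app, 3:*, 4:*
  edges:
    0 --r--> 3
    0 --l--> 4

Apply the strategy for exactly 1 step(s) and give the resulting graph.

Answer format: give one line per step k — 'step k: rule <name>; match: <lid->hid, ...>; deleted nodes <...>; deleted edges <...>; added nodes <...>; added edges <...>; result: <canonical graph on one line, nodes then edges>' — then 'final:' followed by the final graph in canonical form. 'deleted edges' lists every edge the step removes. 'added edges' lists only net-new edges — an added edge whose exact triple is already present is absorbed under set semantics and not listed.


step 1: rule r1; match: 0->5, 1->3, 2->1, 3->2, 4->4; deleted nodes 1, 3; deleted edges (3,1,l); (3,2,r); (5,3,l); (5,4,r); added nodes 17; added edges (5,4,l); (5,17,r); (17,2,l); (17,4,r); result: nodes: 2:c3, 4:c2, 5:app, 6:c1, 12:c3, 13:app, 14:c2, 16:app, 17:app edges: (5,4,l); (5,17,r); (13,6,l); (13,12,r); (16,5,r); (16,14,l); (17,2,l); (17,4,r)
final:
nodes: 2:c3, 4:c2, 5:app, 6:c1, 12:c3, 13:app, 14:c2, 16:app, 17:app
edges: (5,4,l); (5,17,r); (13,6,l); (13,12,r); (16,5,r); (16,14,l); (17,2,l); (17,4,r)
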